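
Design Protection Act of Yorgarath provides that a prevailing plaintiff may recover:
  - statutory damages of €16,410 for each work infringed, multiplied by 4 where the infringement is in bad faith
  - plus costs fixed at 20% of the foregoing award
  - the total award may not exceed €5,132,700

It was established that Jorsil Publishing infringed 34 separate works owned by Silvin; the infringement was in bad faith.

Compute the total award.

€2,678,112

Statutory damages: 34 × €16,410 = €557,940
Multiplied by 4: 4 × €557,940 = €2,231,760
Costs: 20% of €2,231,760 = €446,352
Award plus costs: €2,231,760 + €446,352 = €2,678,112
Cap at €5,132,700: €2,678,112 is within the cap, no reduction.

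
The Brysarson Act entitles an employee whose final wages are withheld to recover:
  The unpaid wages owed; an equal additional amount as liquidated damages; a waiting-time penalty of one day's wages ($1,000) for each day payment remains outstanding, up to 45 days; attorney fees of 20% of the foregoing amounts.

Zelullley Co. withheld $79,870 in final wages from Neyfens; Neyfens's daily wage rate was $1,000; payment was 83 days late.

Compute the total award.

$245,688

Liquidated damages (equal amount): $79,870
Penalty days: min(83, 45) = 45
Waiting-time penalty: 45 × $1,000 = $45,000
Subtotal: $79,870 + $79,870 + $45,000 = $204,740
Attorney fees: 20% of $204,740 = $40,948
Total award: $204,740 + $40,948 = $245,688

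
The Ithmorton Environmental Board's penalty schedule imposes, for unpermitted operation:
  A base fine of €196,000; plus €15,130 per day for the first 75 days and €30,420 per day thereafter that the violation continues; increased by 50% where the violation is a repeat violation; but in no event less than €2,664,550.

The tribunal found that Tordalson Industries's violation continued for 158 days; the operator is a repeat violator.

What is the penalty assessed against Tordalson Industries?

First 75 days: 75 × €15,130 = €1,134,750
Remaining days: (158 − 75) × €30,420 = €2,524,860
Per-day component: €1,134,750 + €2,524,860 = €3,659,610
Base plus per-day: €196,000 + €3,659,610 = €3,855,610
Enhancement: 50% of €3,855,610 = €1,927,805
Enhanced fine: €3,855,610 + €1,927,805 = €5,783,415
Minimum €2,664,550: €5,783,415 meets the minimum, no increase.

€5,783,415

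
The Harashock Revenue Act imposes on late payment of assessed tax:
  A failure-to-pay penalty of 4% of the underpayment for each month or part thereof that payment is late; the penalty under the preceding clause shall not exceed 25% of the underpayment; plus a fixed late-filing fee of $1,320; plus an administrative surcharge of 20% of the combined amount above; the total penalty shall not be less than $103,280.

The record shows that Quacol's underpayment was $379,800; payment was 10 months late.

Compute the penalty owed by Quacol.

Accrued rate: 4% × 10 = 40%, capped at 25% → 25%
Failure-to-pay penalty: 25% of $379,800 = $94,950
Penalty before surcharge: $94,950 + $1,320 = $96,270
Administrative surcharge: 20% of $96,270 = $19,254
Total penalty: $96,270 + $19,254 = $115,524
Minimum $103,280: $115,524 meets the minimum, no increase.

$115,524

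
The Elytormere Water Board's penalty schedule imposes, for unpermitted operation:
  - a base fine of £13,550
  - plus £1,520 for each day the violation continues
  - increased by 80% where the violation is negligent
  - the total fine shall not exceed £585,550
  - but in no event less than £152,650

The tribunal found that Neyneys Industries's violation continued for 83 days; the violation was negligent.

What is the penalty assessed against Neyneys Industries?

Civil penalty: £251,478

Per-day component: 83 × £1,520 = £126,160
Base plus per-day: £13,550 + £126,160 = £139,710
Enhancement: 80% of £139,710 = £111,768
Enhanced fine: £139,710 + £111,768 = £251,478
Cap at £585,550: £251,478 is within the cap, no reduction.
Minimum £152,650: £251,478 meets the minimum, no increase.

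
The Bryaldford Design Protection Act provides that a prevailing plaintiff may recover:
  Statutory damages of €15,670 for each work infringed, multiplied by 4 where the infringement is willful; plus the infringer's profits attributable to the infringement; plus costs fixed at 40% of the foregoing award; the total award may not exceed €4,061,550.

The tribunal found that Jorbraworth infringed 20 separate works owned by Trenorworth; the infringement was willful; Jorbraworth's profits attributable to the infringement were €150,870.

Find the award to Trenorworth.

Statutory damages: 20 × €15,670 = €313,400
Multiplied by 4: 4 × €313,400 = €1,253,600
Combined award: €1,253,600 + €150,870 = €1,404,470
Costs: 40% of €1,404,470 = €561,788
Award plus costs: €1,404,470 + €561,788 = €1,966,258
Cap at €4,061,550: €1,966,258 is within the cap, no reduction.

€1,966,258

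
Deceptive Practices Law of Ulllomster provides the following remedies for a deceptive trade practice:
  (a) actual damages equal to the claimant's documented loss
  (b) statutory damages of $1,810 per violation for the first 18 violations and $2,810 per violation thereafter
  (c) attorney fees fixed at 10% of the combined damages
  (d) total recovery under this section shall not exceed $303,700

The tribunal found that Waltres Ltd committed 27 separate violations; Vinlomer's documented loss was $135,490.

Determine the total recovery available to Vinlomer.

$212,696

First 18 violations: 18 × $1,810 = $32,580
Remaining violations: (27 − 18) × $2,810 = $25,290
Statutory damages: $32,580 + $25,290 = $57,870
Combined damages: $135,490 + $57,870 = $193,360
Attorney fees: 10% of $193,360 = $19,336
Total before cap: $193,360 + $19,336 = $212,696
Cap at $303,700: $212,696 is within the cap, no reduction.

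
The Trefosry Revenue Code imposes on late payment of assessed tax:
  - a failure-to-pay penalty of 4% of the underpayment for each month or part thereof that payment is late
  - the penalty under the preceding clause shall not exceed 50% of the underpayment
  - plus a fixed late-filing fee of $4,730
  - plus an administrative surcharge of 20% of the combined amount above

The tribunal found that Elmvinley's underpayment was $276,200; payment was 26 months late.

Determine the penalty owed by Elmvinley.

Accrued rate: 4% × 26 = 104%, capped at 50% → 50%
Failure-to-pay penalty: 50% of $276,200 = $138,100
Penalty before surcharge: $138,100 + $4,730 = $142,830
Administrative surcharge: 20% of $142,830 = $28,566
Total penalty: $142,830 + $28,566 = $171,396

$171,396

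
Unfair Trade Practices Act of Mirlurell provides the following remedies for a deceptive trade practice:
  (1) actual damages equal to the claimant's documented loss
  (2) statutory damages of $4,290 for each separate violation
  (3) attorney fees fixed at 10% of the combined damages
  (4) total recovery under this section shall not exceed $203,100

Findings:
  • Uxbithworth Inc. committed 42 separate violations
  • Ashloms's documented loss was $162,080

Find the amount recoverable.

$203,100

Statutory damages: 42 × $4,290 = $180,180
Combined damages: $162,080 + $180,180 = $342,260
Attorney fees: 10% of $342,260 = $34,226
Total before cap: $342,260 + $34,226 = $376,486
Cap at $203,100: $376,486 exceeds the cap → $203,100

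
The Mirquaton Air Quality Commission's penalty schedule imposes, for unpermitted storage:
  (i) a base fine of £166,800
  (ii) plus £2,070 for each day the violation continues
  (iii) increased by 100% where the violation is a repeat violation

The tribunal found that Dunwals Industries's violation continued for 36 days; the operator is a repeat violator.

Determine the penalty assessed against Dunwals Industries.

Per-day component: 36 × £2,070 = £74,520
Base plus per-day: £166,800 + £74,520 = £241,320
Enhancement: 100% of £241,320 = £241,320
Enhanced fine: £241,320 + £241,320 = £482,640

£482,640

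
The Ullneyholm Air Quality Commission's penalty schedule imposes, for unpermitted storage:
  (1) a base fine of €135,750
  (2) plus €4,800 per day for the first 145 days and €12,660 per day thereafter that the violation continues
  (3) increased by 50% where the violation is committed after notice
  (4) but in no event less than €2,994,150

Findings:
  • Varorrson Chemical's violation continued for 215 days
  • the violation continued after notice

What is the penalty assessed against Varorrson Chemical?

First 145 days: 145 × €4,800 = €696,000
Remaining days: (215 − 145) × €12,660 = €886,200
Per-day component: €696,000 + €886,200 = €1,582,200
Base plus per-day: €135,750 + €1,582,200 = €1,717,950
Enhancement: 50% of €1,717,950 = €858,975
Enhanced fine: €1,717,950 + €858,975 = €2,576,925
Minimum €2,994,150: €2,576,925 is below the minimum → €2,994,150

Civil penalty: €2,994,150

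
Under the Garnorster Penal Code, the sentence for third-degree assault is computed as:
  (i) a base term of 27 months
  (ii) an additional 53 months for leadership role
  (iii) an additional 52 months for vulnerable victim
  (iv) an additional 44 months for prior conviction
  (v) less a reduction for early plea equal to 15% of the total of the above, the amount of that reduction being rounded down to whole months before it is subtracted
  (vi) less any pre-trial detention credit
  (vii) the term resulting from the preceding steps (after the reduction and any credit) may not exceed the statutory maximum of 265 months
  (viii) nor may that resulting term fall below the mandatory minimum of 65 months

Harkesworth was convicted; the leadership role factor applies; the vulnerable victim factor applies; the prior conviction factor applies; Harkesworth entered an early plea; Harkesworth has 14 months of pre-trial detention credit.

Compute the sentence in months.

136 months

Leadership role enhancement: +53 months
Vulnerable victim enhancement: +52 months
Prior conviction enhancement: +44 months
Adjusted term: 27 months + 53 months + 52 months + 44 months = 176 months
Early plea reduction: 15% of 176 months = 26 months (rounded down)
After reduction: 176 − 26 = 150 months
Less pre-trial detention credit: 150 months − 14 months = 136 months
Cap at 265 months: 136 months is within the cap, no reduction.
Minimum 65 months: 136 months meets the minimum, no increase.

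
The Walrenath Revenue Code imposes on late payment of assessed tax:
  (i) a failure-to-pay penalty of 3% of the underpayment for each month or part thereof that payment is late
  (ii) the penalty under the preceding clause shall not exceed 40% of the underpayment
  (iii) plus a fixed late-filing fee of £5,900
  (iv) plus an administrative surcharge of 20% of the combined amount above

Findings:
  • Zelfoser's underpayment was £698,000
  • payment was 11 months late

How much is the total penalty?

Accrued rate: 3% × 11 = 33%, capped at 40% → 33%
Failure-to-pay penalty: 33% of £698,000 = £230,340
Penalty before surcharge: £230,340 + £5,900 = £236,240
Administrative surcharge: 20% of £236,240 = £47,248
Total penalty: £236,240 + £47,248 = £283,488

Penalty: £283,488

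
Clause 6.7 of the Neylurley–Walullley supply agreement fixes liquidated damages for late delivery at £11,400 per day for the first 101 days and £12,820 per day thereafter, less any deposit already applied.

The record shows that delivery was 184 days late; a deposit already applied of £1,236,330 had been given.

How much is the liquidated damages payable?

£979,130

First 101 days: 101 × £11,400 = £1,151,400
Remaining days: (184 − 101) × £12,820 = £1,064,060
Accrued per-day damages: £1,151,400 + £1,064,060 = £2,215,460
Less deposit already applied: £2,215,460 − £1,236,330 = £979,130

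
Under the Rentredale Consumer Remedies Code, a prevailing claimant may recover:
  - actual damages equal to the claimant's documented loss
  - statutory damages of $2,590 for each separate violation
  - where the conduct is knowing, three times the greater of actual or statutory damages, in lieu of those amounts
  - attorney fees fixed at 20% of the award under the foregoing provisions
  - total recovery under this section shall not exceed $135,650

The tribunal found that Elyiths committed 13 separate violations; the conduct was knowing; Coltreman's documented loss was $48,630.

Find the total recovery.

$135,650

Statutory damages: 13 × $2,590 = $33,670
Greater of actual damages ($48,630) or statutory damages ($33,670): $48,630
Trebled: 3 × $48,630 = $145,890
Attorney fees: 20% of $145,890 = $29,178
Total before cap: $145,890 + $29,178 = $175,068
Cap at $135,650: $175,068 exceeds the cap → $135,650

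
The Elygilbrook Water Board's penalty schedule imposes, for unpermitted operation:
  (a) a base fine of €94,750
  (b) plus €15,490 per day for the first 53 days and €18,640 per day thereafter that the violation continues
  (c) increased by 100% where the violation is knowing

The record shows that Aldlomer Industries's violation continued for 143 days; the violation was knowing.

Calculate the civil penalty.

First 53 days: 53 × €15,490 = €820,970
Remaining days: (143 − 53) × €18,640 = €1,677,600
Per-day component: €820,970 + €1,677,600 = €2,498,570
Base plus per-day: €94,750 + €2,498,570 = €2,593,320
Enhancement: 100% of €2,593,320 = €2,593,320
Enhanced fine: €2,593,320 + €2,593,320 = €5,186,640

€5,186,640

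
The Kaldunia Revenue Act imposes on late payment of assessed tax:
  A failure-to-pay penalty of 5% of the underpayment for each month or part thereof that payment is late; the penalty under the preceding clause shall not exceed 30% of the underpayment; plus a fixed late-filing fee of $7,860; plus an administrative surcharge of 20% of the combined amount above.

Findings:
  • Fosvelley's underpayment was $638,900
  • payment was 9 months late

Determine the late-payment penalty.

Penalty: $239,436

Accrued rate: 5% × 9 = 45%, capped at 30% → 30%
Failure-to-pay penalty: 30% of $638,900 = $191,670
Penalty before surcharge: $191,670 + $7,860 = $199,530
Administrative surcharge: 20% of $199,530 = $39,906
Total penalty: $199,530 + $39,906 = $239,436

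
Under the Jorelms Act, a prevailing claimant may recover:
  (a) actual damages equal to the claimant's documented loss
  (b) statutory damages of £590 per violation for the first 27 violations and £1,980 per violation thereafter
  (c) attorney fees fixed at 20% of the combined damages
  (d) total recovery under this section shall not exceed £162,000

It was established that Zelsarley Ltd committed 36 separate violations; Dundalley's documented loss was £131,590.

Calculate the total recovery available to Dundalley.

First 27 violations: 27 × £590 = £15,930
Remaining violations: (36 − 27) × £1,980 = £17,820
Statutory damages: £15,930 + £17,820 = £33,750
Combined damages: £131,590 + £33,750 = £165,340
Attorney fees: 20% of £165,340 = £33,068
Total before cap: £165,340 + £33,068 = £198,408
Cap at £162,000: £198,408 exceeds the cap → £162,000

£162,000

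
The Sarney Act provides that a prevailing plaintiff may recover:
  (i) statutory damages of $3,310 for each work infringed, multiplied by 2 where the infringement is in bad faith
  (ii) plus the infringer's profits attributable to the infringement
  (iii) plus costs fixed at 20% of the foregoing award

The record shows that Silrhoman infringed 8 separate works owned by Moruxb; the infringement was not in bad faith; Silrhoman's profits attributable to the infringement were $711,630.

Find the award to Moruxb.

Statutory damages: 8 × $3,310 = $26,480
Infringement not in bad faith: no ×2 enhancement.
Combined award: $26,480 + $711,630 = $738,110
Costs: 20% of $738,110 = $147,622
Award plus costs: $738,110 + $147,622 = $885,732

$885,732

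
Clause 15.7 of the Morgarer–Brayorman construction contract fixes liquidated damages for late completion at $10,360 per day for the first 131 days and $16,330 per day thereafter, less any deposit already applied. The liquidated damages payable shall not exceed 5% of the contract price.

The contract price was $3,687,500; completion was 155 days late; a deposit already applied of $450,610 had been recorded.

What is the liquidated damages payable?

$184,375

First 131 days: 131 × $10,360 = $1,357,160
Remaining days: (155 − 131) × $16,330 = $391,920
Accrued per-day damages: $1,357,160 + $391,920 = $1,749,080
Less deposit already applied: $1,749,080 − $450,610 = $1,298,470
Cap: 5% of $3,687,500 = $184,375
Cap at $184,375: $1,298,470 exceeds the cap → $184,375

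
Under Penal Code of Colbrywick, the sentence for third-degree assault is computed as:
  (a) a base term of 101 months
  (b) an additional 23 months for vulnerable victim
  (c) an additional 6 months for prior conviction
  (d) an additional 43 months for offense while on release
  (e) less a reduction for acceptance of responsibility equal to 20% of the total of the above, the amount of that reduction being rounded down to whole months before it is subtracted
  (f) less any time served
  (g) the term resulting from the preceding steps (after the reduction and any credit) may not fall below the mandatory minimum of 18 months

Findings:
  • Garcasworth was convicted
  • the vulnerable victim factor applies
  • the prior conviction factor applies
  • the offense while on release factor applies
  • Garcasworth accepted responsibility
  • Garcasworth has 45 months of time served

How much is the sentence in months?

Sentence: 94 months

Vulnerable victim enhancement: +23 months
Prior conviction enhancement: +6 months
Offense while on release enhancement: +43 months
Adjusted term: 101 months + 23 months + 6 months + 43 months = 173 months
Acceptance of responsibility reduction: 20% of 173 months = 34 months (rounded down)
After reduction: 173 − 34 = 139 months
Less time served: 139 months − 45 months = 94 months
Minimum 18 months: 94 months meets the minimum, no increase.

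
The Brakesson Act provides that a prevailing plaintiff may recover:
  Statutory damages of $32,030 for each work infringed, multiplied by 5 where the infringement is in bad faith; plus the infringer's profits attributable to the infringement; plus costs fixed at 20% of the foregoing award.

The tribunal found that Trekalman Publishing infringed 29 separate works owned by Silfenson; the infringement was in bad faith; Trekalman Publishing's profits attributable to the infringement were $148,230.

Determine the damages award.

Statutory damages: 29 × $32,030 = $928,870
Multiplied by 5: 5 × $928,870 = $4,644,350
Combined award: $4,644,350 + $148,230 = $4,792,580
Costs: 20% of $4,792,580 = $958,516
Award plus costs: $4,792,580 + $958,516 = $5,751,096

$5,751,096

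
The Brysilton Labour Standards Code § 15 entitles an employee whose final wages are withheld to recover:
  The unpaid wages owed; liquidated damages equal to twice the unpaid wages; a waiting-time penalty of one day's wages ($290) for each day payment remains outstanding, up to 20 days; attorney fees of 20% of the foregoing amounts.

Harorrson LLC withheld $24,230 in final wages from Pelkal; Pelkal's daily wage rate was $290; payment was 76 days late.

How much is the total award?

$94,188

Doubled: 2 × $24,230 = $48,460
Penalty days: min(76, 20) = 20
Waiting-time penalty: 20 × $290 = $5,800
Subtotal: $24,230 + $48,460 + $5,800 = $78,490
Attorney fees: 20% of $78,490 = $15,698
Total award: $78,490 + $15,698 = $94,188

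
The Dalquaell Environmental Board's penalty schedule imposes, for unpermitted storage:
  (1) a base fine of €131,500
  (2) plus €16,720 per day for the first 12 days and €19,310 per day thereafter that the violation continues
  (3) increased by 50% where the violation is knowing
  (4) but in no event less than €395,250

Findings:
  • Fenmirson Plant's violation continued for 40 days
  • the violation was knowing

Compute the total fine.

First 12 days: 12 × €16,720 = €200,640
Remaining days: (40 − 12) × €19,310 = €540,680
Per-day component: €200,640 + €540,680 = €741,320
Base plus per-day: €131,500 + €741,320 = €872,820
Enhancement: 50% of €872,820 = €436,410
Enhanced fine: €872,820 + €436,410 = €1,309,230
Minimum €395,250: €1,309,230 meets the minimum, no increase.

€1,309,230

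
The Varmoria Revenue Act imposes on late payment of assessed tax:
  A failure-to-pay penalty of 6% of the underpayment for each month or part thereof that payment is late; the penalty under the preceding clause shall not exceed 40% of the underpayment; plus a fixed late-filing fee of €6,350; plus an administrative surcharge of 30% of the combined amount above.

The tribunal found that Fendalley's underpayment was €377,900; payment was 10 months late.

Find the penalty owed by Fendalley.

€204,763

Accrued rate: 6% × 10 = 60%, capped at 40% → 40%
Failure-to-pay penalty: 40% of €377,900 = €151,160
Penalty before surcharge: €151,160 + €6,350 = €157,510
Administrative surcharge: 30% of €157,510 = €47,253
Total penalty: €157,510 + €47,253 = €204,763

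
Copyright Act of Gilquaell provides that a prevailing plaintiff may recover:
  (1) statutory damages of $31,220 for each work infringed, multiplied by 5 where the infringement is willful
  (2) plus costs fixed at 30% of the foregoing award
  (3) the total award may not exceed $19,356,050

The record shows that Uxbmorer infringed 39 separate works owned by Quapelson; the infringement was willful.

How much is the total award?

Statutory damages: 39 × $31,220 = $1,217,580
Multiplied by 5: 5 × $1,217,580 = $6,087,900
Costs: 30% of $6,087,900 = $1,826,370
Award plus costs: $6,087,900 + $1,826,370 = $7,914,270
Cap at $19,356,050: $7,914,270 is within the cap, no reduction.

$7,914,270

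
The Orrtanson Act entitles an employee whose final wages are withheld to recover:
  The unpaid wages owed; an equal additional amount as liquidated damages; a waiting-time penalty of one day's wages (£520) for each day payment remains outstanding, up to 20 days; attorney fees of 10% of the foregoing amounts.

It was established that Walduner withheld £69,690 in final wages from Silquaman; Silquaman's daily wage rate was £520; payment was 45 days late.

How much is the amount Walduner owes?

Liquidated damages (equal amount): £69,690
Penalty days: min(45, 20) = 20
Waiting-time penalty: 20 × £520 = £10,400
Subtotal: £69,690 + £69,690 + £10,400 = £149,780
Attorney fees: 10% of £149,780 = £14,978
Total award: £149,780 + £14,978 = £164,758

£164,758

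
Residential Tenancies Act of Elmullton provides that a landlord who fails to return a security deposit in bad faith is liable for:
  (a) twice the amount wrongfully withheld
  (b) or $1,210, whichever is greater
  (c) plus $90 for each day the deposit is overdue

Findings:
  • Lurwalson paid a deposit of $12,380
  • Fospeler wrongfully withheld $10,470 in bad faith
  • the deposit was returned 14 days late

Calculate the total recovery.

Doubled: 2 × $10,470 = $20,940
Minimum $1,210: $20,940 meets the minimum, no increase.
Late-return penalty: 14 × $90 = $1,260
Damages plus late penalty: $20,940 + $1,260 = $22,200

$22,200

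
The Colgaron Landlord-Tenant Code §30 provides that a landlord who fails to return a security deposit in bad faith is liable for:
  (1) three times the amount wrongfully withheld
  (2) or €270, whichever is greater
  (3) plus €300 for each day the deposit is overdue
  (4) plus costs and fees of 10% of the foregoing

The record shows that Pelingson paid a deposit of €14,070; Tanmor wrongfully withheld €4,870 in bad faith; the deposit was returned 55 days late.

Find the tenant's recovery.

Trebled: 3 × €4,870 = €14,610
Minimum €270: €14,610 meets the minimum, no increase.
Late-return penalty: 55 × €300 = €16,500
Damages plus late penalty: €14,610 + €16,500 = €31,110
Costs and fees: 10% of €31,110 = €3,111
Total recovery: €31,110 + €3,111 = €34,221

€34,221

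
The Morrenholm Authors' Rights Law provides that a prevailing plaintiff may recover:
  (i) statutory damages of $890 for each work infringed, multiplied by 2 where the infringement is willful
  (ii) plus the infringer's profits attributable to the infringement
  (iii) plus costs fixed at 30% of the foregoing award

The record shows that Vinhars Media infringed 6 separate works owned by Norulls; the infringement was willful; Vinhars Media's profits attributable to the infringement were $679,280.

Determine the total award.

$896,948

Statutory damages: 6 × $890 = $5,340
Doubled: 2 × $5,340 = $10,680
Combined award: $10,680 + $679,280 = $689,960
Costs: 30% of $689,960 = $206,988
Award plus costs: $689,960 + $206,988 = $896,948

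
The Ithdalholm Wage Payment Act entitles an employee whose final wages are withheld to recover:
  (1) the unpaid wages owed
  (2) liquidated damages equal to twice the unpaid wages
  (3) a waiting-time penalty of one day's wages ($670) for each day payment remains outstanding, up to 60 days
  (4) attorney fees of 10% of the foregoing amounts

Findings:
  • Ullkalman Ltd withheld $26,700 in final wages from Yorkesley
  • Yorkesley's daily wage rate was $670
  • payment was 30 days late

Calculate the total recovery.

Doubled: 2 × $26,700 = $53,400
Penalty days: min(30, 60) = 30
Waiting-time penalty: 30 × $670 = $20,100
Subtotal: $26,700 + $53,400 + $20,100 = $100,200
Attorney fees: 10% of $100,200 = $10,020
Total award: $100,200 + $10,020 = $110,220

$110,220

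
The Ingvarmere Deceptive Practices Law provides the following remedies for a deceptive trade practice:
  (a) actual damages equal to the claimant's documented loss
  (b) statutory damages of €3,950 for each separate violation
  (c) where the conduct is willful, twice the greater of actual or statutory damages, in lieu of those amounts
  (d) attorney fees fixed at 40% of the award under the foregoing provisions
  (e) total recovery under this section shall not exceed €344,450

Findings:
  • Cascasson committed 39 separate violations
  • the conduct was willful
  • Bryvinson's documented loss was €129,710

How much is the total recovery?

Statutory damages: 39 × €3,950 = €154,050
Greater of actual damages (€129,710) or statutory damages (€154,050): €154,050
Doubled: 2 × €154,050 = €308,100
Attorney fees: 40% of €308,100 = €123,240
Total before cap: €308,100 + €123,240 = €431,340
Cap at €344,450: €431,340 exceeds the cap → €344,450

€344,450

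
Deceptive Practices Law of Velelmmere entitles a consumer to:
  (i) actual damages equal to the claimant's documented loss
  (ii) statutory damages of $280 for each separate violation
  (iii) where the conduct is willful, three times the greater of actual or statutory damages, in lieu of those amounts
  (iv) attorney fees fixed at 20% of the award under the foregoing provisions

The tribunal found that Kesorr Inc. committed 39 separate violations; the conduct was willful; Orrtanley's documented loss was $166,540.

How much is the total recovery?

Statutory damages: 39 × $280 = $10,920
Greater of actual damages ($166,540) or statutory damages ($10,920): $166,540
Trebled: 3 × $166,540 = $499,620
Attorney fees: 20% of $499,620 = $99,924
Total recovery: $499,620 + $99,924 = $599,544

$599,544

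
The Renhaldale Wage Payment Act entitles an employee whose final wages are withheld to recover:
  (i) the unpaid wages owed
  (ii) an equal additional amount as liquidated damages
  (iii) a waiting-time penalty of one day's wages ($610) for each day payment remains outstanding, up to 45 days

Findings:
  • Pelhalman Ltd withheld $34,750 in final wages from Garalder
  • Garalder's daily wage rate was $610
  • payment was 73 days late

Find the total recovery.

$96,950

Liquidated damages (equal amount): $34,750
Penalty days: min(73, 45) = 45
Waiting-time penalty: 45 × $610 = $27,450
Total award: $34,750 + $34,750 + $27,450 = $96,950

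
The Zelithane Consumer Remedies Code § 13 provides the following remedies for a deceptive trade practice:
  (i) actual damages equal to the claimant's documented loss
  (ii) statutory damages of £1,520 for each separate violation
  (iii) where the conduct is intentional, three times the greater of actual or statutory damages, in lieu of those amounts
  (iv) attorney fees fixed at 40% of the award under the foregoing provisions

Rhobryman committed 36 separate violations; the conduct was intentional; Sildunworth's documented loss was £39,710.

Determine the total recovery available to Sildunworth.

Total recovery: £229,824

Statutory damages: 36 × £1,520 = £54,720
Greater of actual damages (£39,710) or statutory damages (£54,720): £54,720
Trebled: 3 × £54,720 = £164,160
Attorney fees: 40% of £164,160 = £65,664
Total recovery: £164,160 + £65,664 = £229,824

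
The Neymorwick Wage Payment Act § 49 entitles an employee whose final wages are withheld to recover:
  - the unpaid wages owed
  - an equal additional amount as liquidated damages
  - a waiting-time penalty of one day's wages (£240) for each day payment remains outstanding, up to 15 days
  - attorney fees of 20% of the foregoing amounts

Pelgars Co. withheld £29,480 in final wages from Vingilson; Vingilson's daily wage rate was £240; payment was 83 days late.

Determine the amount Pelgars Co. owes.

Liquidated damages (equal amount): £29,480
Penalty days: min(83, 15) = 15
Waiting-time penalty: 15 × £240 = £3,600
Subtotal: £29,480 + £29,480 + £3,600 = £62,560
Attorney fees: 20% of £62,560 = £12,512
Total award: £62,560 + £12,512 = £75,072

£75,072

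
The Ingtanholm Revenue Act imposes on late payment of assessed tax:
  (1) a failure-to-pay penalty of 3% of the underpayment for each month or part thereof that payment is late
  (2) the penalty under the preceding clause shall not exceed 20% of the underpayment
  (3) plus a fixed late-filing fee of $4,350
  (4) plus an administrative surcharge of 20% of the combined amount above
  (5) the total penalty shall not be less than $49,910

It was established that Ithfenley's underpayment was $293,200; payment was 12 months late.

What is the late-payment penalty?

Accrued rate: 3% × 12 = 36%, capped at 20% → 20%
Failure-to-pay penalty: 20% of $293,200 = $58,640
Penalty before surcharge: $58,640 + $4,350 = $62,990
Administrative surcharge: 20% of $62,990 = $12,598
Total penalty: $62,990 + $12,598 = $75,588
Minimum $49,910: $75,588 meets the minimum, no increase.

$75,588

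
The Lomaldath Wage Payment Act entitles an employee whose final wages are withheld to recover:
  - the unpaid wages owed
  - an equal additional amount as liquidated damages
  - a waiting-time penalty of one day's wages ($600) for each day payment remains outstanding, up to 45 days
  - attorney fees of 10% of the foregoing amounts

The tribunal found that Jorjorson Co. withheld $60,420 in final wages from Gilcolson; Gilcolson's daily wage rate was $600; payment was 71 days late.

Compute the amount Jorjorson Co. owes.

Total award: $162,624

Liquidated damages (equal amount): $60,420
Penalty days: min(71, 45) = 45
Waiting-time penalty: 45 × $600 = $27,000
Subtotal: $60,420 + $60,420 + $27,000 = $147,840
Attorney fees: 10% of $147,840 = $14,784
Total award: $147,840 + $14,784 = $162,624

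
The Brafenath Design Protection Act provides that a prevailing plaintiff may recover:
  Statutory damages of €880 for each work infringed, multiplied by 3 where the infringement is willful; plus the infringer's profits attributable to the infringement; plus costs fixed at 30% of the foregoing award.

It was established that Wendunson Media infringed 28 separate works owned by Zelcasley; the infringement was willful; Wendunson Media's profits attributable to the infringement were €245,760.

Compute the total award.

Statutory damages: 28 × €880 = €24,640
Trebled: 3 × €24,640 = €73,920
Combined award: €73,920 + €245,760 = €319,680
Costs: 30% of €319,680 = €95,904
Award plus costs: €319,680 + €95,904 = €415,584

€415,584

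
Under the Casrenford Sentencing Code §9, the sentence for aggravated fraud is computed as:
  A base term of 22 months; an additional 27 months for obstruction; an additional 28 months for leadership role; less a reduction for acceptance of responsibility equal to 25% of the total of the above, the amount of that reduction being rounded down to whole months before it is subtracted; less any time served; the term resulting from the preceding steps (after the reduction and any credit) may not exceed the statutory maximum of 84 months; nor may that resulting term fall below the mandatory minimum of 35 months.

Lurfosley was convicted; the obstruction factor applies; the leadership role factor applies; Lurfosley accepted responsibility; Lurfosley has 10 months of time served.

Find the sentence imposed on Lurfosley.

Obstruction enhancement: +27 months
Leadership role enhancement: +28 months
Adjusted term: 22 months + 27 months + 28 months = 77 months
Acceptance of responsibility reduction: 25% of 77 months = 19 months (rounded down)
After reduction: 77 − 19 = 58 months
Less time served: 58 months − 10 months = 48 months
Cap at 84 months: 48 months is within the cap, no reduction.
Minimum 35 months: 48 months meets the minimum, no increase.

48 months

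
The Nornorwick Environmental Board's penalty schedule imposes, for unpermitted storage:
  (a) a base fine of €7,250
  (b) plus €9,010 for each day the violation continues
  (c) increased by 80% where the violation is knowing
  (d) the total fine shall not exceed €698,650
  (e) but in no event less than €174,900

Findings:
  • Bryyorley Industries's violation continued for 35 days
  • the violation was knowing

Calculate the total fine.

Per-day component: 35 × €9,010 = €315,350
Base plus per-day: €7,250 + €315,350 = €322,600
Enhancement: 80% of €322,600 = €258,080
Enhanced fine: €322,600 + €258,080 = €580,680
Cap at €698,650: €580,680 is within the cap, no reduction.
Minimum €174,900: €580,680 meets the minimum, no increase.

€580,680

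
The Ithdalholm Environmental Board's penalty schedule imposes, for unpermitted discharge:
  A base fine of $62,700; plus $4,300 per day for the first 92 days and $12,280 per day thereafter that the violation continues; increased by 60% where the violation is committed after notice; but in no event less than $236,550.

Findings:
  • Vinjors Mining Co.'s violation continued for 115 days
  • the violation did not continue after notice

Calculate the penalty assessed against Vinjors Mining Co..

First 92 days: 92 × $4,300 = $395,600
Remaining days: (115 − 92) × $12,280 = $282,440
Per-day component: $395,600 + $282,440 = $678,040
Base plus per-day: $62,700 + $678,040 = $740,740
The violation did not continue after notice: no 60% increase.
Minimum $236,550: $740,740 meets the minimum, no increase.

$740,740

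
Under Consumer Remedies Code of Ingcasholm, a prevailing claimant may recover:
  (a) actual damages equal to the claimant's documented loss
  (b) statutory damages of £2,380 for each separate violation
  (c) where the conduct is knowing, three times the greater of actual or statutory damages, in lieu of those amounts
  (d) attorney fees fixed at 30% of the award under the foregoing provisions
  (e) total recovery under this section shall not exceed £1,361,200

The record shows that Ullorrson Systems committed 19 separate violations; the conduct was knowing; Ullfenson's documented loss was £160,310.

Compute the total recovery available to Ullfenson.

£625,209

Statutory damages: 19 × £2,380 = £45,220
Greater of actual damages (£160,310) or statutory damages (£45,220): £160,310
Trebled: 3 × £160,310 = £480,930
Attorney fees: 30% of £480,930 = £144,279
Total before cap: £480,930 + £144,279 = £625,209
Cap at £1,361,200: £625,209 is within the cap, no reduction.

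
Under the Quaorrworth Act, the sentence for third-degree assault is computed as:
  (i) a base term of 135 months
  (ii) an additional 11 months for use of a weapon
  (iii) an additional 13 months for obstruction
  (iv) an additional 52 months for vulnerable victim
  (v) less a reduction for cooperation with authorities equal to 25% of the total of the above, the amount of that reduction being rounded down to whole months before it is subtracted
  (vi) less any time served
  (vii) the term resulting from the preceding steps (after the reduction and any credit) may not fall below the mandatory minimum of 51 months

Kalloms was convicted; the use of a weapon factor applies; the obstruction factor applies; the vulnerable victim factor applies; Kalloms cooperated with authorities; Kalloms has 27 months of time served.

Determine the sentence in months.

Use of a weapon enhancement: +11 months
Obstruction enhancement: +13 months
Vulnerable victim enhancement: +52 months
Adjusted term: 135 months + 11 months + 13 months + 52 months = 211 months
Cooperation with authorities reduction: 25% of 211 months = 52 months (rounded down)
After reduction: 211 − 52 = 159 months
Less time served: 159 months − 27 months = 132 months
Minimum 51 months: 132 months meets the minimum, no increase.

Sentence: 132 months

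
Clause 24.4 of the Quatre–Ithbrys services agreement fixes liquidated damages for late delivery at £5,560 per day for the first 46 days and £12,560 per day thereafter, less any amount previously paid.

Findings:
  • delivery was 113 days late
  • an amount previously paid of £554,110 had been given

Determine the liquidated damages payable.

Liquidated damages: £543,170

First 46 days: 46 × £5,560 = £255,760
Remaining days: (113 − 46) × £12,560 = £841,520
Accrued per-day damages: £255,760 + £841,520 = £1,097,280
Less amount previously paid: £1,097,280 − £554,110 = £543,170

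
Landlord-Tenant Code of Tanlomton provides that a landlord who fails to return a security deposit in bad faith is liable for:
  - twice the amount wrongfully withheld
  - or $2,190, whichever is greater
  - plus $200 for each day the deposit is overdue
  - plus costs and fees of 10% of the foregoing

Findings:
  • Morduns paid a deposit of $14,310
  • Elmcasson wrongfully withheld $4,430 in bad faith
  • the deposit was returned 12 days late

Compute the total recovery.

Doubled: 2 × $4,430 = $8,860
Minimum $2,190: $8,860 meets the minimum, no increase.
Late-return penalty: 12 × $200 = $2,400
Damages plus late penalty: $8,860 + $2,400 = $11,260
Costs and fees: 10% of $11,260 = $1,126
Total recovery: $11,260 + $1,126 = $12,386

Recovery: $12,386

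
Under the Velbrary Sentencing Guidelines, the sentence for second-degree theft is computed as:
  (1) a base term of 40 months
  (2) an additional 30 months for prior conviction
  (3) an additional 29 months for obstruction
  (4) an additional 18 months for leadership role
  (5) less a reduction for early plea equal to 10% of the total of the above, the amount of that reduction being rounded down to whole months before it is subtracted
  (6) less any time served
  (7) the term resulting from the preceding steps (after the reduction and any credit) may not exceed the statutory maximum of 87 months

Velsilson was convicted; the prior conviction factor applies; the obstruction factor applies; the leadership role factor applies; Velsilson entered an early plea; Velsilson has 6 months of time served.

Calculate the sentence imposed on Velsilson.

87 months

Prior conviction enhancement: +30 months
Obstruction enhancement: +29 months
Leadership role enhancement: +18 months
Adjusted term: 40 months + 30 months + 29 months + 18 months = 117 months
Early plea reduction: 10% of 117 months = 11 months (rounded down)
After reduction: 117 − 11 = 106 months
Less time served: 106 months − 6 months = 100 months
Cap at 87 months: 100 months exceeds the cap → 87 months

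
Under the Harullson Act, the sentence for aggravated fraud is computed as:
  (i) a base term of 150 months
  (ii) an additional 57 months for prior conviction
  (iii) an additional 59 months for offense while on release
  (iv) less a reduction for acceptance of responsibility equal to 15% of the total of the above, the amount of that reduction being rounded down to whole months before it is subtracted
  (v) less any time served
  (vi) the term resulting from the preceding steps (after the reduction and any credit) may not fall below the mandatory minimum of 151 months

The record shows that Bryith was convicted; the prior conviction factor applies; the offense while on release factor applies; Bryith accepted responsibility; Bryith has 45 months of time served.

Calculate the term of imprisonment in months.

Prior conviction enhancement: +57 months
Offense while on release enhancement: +59 months
Adjusted term: 150 months + 57 months + 59 months = 266 months
Acceptance of responsibility reduction: 15% of 266 months = 39 months (rounded down)
After reduction: 266 − 39 = 227 months
Less time served: 227 months − 45 months = 182 months
Minimum 151 months: 182 months meets the minimum, no increase.

182 months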